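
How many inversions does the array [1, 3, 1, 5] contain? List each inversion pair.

Finding inversions in [1, 3, 1, 5]:

(1, 2): arr[1]=3 > arr[2]=1

Total inversions: 1

The array has 1 inversion(s): (1,2). Each pair (i,j) satisfies i < j and arr[i] > arr[j].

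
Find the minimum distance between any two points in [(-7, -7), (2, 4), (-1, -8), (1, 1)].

Computing all pairwise distances among 4 points:

d((-7, -7), (2, 4)) = 14.2127
d((-7, -7), (-1, -8)) = 6.0828
d((-7, -7), (1, 1)) = 11.3137
d((2, 4), (-1, -8)) = 12.3693
d((2, 4), (1, 1)) = 3.1623 <-- minimum
d((-1, -8), (1, 1)) = 9.2195

Closest pair: (2, 4) and (1, 1) with distance 3.1623

The closest pair is (2, 4) and (1, 1) with Euclidean distance 3.1623. For 4 points, brute-force pairwise comparison is shown above. For large n, the divide-and-conquer algorithm (sort by x, recurse on halves, check the dividing strip) achieves O(n log n).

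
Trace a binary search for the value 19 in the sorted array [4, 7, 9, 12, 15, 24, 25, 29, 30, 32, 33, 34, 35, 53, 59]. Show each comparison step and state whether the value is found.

Binary search for 19 in [4, 7, 9, 12, 15, 24, 25, 29, 30, 32, 33, 34, 35, 53, 59]:

lo=0, hi=14, mid=7, arr[mid]=29 -> 29 > 19, search left half
lo=0, hi=6, mid=3, arr[mid]=12 -> 12 < 19, search right half
lo=4, hi=6, mid=5, arr[mid]=24 -> 24 > 19, search left half
lo=4, hi=4, mid=4, arr[mid]=15 -> 15 < 19, search right half
lo=5 > hi=4, target 19 not found

Binary search determines that 19 is not in the array after 4 comparisons. The search space was exhausted without finding the target.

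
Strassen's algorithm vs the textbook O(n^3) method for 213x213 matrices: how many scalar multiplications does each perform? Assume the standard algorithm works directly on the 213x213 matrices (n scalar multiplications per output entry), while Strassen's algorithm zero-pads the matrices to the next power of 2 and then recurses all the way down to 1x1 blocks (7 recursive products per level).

Matrix multiplication for 213x213 matrices:

Strassen's algorithm requires power-of-2 dimensions. Pad 213x213 to 256x256 (next power of 2).

Standard algorithm: 213^3 = 9663597 multiplications
Strassen's algorithm: 7^(log2(256)) = 7^8 = 5764801 multiplications
Savings: 9663597 - 5764801 = 3898796 multiplications

Standard: 9663597 multiplications (213^3). Strassen: 5764801 multiplications (7^8, after padding to 256x256). Strassen reduces 8 recursive multiplications to 7 at each level.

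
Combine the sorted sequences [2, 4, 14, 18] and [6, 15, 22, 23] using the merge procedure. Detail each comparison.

Merging process:

Compare 2 vs 6: take 2 from left. Merged: [2]
Compare 4 vs 6: take 4 from left. Merged: [2, 4]
Compare 14 vs 6: take 6 from right. Merged: [2, 4, 6]
Compare 14 vs 15: take 14 from left. Merged: [2, 4, 6, 14]
Compare 18 vs 15: take 15 from right. Merged: [2, 4, 6, 14, 15]
Compare 18 vs 22: take 18 from left. Merged: [2, 4, 6, 14, 15, 18]
Append remaining from right: [22, 23]. Merged: [2, 4, 6, 14, 15, 18, 22, 23]

Final merged array: [2, 4, 6, 14, 15, 18, 22, 23]
Total comparisons: 6

The merged array is [2, 4, 6, 14, 15, 18, 22, 23], requiring 6 comparisons. The merge step runs in O(n) time where n is the total number of elements.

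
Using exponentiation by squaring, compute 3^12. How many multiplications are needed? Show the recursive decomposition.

Computing 3^12 by squaring (build up from 3^1; each line after the first costs one multiplication):

3^1 = 3
3^2 = (3^1)^2 = 3^2 = 9
3^3 = 3 * 3^2 = 3 * 9 = 27
3^6 = (3^3)^2 = 27^2 = 729
3^12 = (3^6)^2 = 729^2 = 531441

Result: 531441
Multiplications needed: 4 (4 lines after 3^1)

3^12 = 531441. Using exponentiation by squaring, this requires 4 multiplications. The key idea: if the exponent is even, square the half-power; if odd, multiply by the base once.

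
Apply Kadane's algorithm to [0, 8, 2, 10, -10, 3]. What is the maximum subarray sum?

Using Kadane's algorithm on [0, 8, 2, 10, -10, 3]:

Scanning through the array:
Position 1 (value 8): max_ending_here = 8, max_so_far = 8
Position 2 (value 2): max_ending_here = 10, max_so_far = 10
Position 3 (value 10): max_ending_here = 20, max_so_far = 20
Position 4 (value -10): max_ending_here = 10, max_so_far = 20
Position 5 (value 3): max_ending_here = 13, max_so_far = 20

Maximum subarray: [0, 8, 2, 10]
Maximum sum: 20

The maximum subarray is [0, 8, 2, 10] with sum 20. This subarray runs from index 0 to index 3.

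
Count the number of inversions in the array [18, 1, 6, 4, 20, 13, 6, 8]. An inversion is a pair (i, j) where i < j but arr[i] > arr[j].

Finding inversions in [18, 1, 6, 4, 20, 13, 6, 8]:

(0, 1): arr[0]=18 > arr[1]=1
(0, 2): arr[0]=18 > arr[2]=6
(0, 3): arr[0]=18 > arr[3]=4
(0, 5): arr[0]=18 > arr[5]=13
(0, 6): arr[0]=18 > arr[6]=6
(0, 7): arr[0]=18 > arr[7]=8
(2, 3): arr[2]=6 > arr[3]=4
(4, 5): arr[4]=20 > arr[5]=13
(4, 6): arr[4]=20 > arr[6]=6
(4, 7): arr[4]=20 > arr[7]=8
(5, 6): arr[5]=13 > arr[6]=6
(5, 7): arr[5]=13 > arr[7]=8

Total inversions: 12

The array has 12 inversion(s): (0,1), (0,2), (0,3), (0,5), (0,6), (0,7), (2,3), (4,5), (4,6), (4,7), (5,6), (5,7). Each pair (i,j) satisfies i < j and arr[i] > arr[j].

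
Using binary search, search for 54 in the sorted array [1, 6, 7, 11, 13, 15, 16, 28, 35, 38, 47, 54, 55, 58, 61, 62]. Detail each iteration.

Binary search for 54 in [1, 6, 7, 11, 13, 15, 16, 28, 35, 38, 47, 54, 55, 58, 61, 62]:

lo=0, hi=15, mid=7, arr[mid]=28 -> 28 < 54, search right half
lo=8, hi=15, mid=11, arr[mid]=54 -> Found target at index 11!

Binary search finds 54 at index 11 after 2 comparisons. The search repeatedly halves the search space by comparing with the middle element.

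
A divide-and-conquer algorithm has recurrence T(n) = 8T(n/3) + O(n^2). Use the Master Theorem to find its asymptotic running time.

Master Theorem for T(n) = 8T(n/3) + O(n^2):

a = 8, b = 3, c = 2
log_b(a) = log_3(8) = 1.8928

Case 3: c = 2 > log_3(8) = 1.8928
T(n) = O(n^2) = O(n^2)

For T(n) = 8T(n/3) + O(n^2): log_3(8) = 1.8928. This is Case 3 of the Master Theorem (c > log_b(a), work dominated by root), giving O(n^2).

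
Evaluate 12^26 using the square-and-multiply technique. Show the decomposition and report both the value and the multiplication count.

Computing 12^26 by squaring (build up from 12^1; each line after the first costs one multiplication):

12^1 = 12
12^2 = (12^1)^2 = 12^2 = 144
12^3 = 12 * 12^2 = 12 * 144 = 1728
12^6 = (12^3)^2 = 1728^2 = 2985984
12^12 = (12^6)^2 = 2985984^2 = 8916100448256
12^13 = 12 * 12^12 = 12 * 8916100448256 = 106993205379072
12^26 = (12^13)^2 = 106993205379072^2 = 11447545997288281555215581184

Result: 11447545997288281555215581184
Multiplications needed: 6 (6 lines after 12^1)

12^26 = 11447545997288281555215581184. Using exponentiation by squaring, this requires 6 multiplications. The key idea: if the exponent is even, square the half-power; if odd, multiply by the base once.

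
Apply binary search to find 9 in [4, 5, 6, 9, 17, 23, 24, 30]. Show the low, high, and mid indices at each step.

Binary search for 9 in [4, 5, 6, 9, 17, 23, 24, 30]:

lo=0, hi=7, mid=3, arr[mid]=9 -> Found target at index 3!

Binary search finds 9 at index 3 after 1 comparisons. The search repeatedly halves the search space by comparing with the middle element.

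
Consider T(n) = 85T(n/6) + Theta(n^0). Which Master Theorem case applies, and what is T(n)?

Master Theorem for T(n) = 85T(n/6) + O(n^0):

a = 85, b = 6, c = 0
log_b(a) = log_6(85) = 2.4795

Case 1: c = 0 < log_6(85) = 2.4795
T(n) = O(n^(log_6 85))

For T(n) = 85T(n/6) + O(n^0): log_6(85) = 2.4795. This is Case 1 of the Master Theorem (c < log_b(a), work dominated by leaves), giving O(n^(log_6 85)).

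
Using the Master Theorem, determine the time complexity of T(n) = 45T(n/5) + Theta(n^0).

Master Theorem for T(n) = 45T(n/5) + O(n^0):

a = 45, b = 5, c = 0
log_b(a) = log_5(45) = 2.3652

Case 1: c = 0 < log_5(45) = 2.3652
T(n) = O(n^(log_5 45))

For T(n) = 45T(n/5) + O(n^0): log_5(45) = 2.3652. This is Case 1 of the Master Theorem (c < log_b(a), work dominated by leaves), giving O(n^(log_5 45)).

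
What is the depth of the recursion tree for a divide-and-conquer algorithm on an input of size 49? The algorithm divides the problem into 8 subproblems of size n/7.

For divide and conquer with division factor 7:

Problem sizes at each level:
Level 0: 49
Level 1: 7
Level 2: 1

The root is level 0 and the size-1 base case is level 2 (the tree spans levels 0 through 2, i.e. 3 levels counting the root), so the depth is the number of divisions: log_7(49) = 2

The recursion tree depth is log_7(49) = 2. At each level, the problem size is divided by 7, so it takes 2 divisions to reduce to a base case of size 1. The algorithm makes 8 recursive calls at each level.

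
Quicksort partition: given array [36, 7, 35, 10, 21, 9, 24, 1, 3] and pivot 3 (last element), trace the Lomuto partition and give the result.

Lomuto partition with pivot = 3:

Initial array: [36, 7, 35, 10, 21, 9, 24, 1, 3]

arr[0]=36 > 3: no swap
arr[1]=7 > 3: no swap
arr[2]=35 > 3: no swap
arr[3]=10 > 3: no swap
arr[4]=21 > 3: no swap
arr[5]=9 > 3: no swap
arr[6]=24 > 3: no swap
arr[7]=1 <= 3: swap with position 0, array becomes [1, 7, 35, 10, 21, 9, 24, 36, 3]

Place pivot at position 1: [1, 3, 35, 10, 21, 9, 24, 36, 7]
Pivot position: 1

After partitioning with pivot 3, the array becomes [1, 3, 35, 10, 21, 9, 24, 36, 7]. The pivot is placed at index 1. All elements to the left of the pivot are <= 3, and all elements to the right are > 3.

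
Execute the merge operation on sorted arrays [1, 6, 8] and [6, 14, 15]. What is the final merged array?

Merging process:

Compare 1 vs 6: take 1 from left. Merged: [1]
Compare 6 vs 6: take 6 from left. Merged: [1, 6]
Compare 8 vs 6: take 6 from right. Merged: [1, 6, 6]
Compare 8 vs 14: take 8 from left. Merged: [1, 6, 6, 8]
Append remaining from right: [14, 15]. Merged: [1, 6, 6, 8, 14, 15]

Final merged array: [1, 6, 6, 8, 14, 15]
Total comparisons: 4

The merged array is [1, 6, 6, 8, 14, 15], requiring 4 comparisons. The merge step runs in O(n) time where n is the total number of elements.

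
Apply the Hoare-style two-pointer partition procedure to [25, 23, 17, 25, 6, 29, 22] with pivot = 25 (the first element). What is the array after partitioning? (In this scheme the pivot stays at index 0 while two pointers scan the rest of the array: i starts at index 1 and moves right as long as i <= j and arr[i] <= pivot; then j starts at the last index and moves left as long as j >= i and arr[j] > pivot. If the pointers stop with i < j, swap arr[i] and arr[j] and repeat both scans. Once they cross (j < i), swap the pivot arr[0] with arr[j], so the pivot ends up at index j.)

Hoare-style two-pointer partition with pivot = 25:

Initial array: [25, 23, 17, 25, 6, 29, 22]

Pointers start at i = 1, j = 6.
i stops at index 5 (arr[5]=29 > 25), j stops at index 6 (arr[6]=22 <= 25): swap arr[5] and arr[6], array becomes [25, 23, 17, 25, 6, 22, 29]
i ends at 6, j ends at 5: the pointers have crossed (j < i), so scanning stops.

Swap pivot arr[0] with arr[5] to place pivot at position 5: [22, 23, 17, 25, 6, 25, 29]
Pivot position: 5

After partitioning with pivot 25, the array becomes [22, 23, 17, 25, 6, 25, 29]. The pivot is placed at index 5. All elements to the left of the pivot are <= 25, and all elements to the right are > 25.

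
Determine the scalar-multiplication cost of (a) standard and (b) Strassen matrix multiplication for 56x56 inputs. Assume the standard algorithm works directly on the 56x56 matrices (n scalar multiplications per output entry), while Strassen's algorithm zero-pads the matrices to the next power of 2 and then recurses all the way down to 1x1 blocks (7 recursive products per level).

Matrix multiplication for 56x56 matrices:

Strassen's algorithm requires power-of-2 dimensions. Pad 56x56 to 64x64 (next power of 2).

Standard algorithm: 56^3 = 175616 multiplications
Strassen's algorithm: 7^(log2(64)) = 7^6 = 117649 multiplications
Savings: 175616 - 117649 = 57967 multiplications

Standard: 175616 multiplications (56^3). Strassen: 117649 multiplications (7^6, after padding to 64x64). Strassen reduces 8 recursive multiplications to 7 at each level.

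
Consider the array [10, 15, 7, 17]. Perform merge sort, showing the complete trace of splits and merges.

Merge sort trace:

Split: [10, 15, 7, 17] -> [10, 15] and [7, 17]
  Split: [10, 15] -> [10] and [15]
  Merge: [10] + [15] -> [10, 15]
  Split: [7, 17] -> [7] and [17]
  Merge: [7] + [17] -> [7, 17]
Merge: [10, 15] + [7, 17] -> [7, 10, 15, 17]

Final sorted array: [7, 10, 15, 17]

The merge sort proceeds by recursively splitting the array and merging sorted halves.
After all merges, the sorted array is [7, 10, 15, 17].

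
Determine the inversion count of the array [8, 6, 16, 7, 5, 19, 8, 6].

Finding inversions in [8, 6, 16, 7, 5, 19, 8, 6]:

(0, 1): arr[0]=8 > arr[1]=6
(0, 3): arr[0]=8 > arr[3]=7
(0, 4): arr[0]=8 > arr[4]=5
(0, 7): arr[0]=8 > arr[7]=6
(1, 4): arr[1]=6 > arr[4]=5
(2, 3): arr[2]=16 > arr[3]=7
(2, 4): arr[2]=16 > arr[4]=5
(2, 6): arr[2]=16 > arr[6]=8
(2, 7): arr[2]=16 > arr[7]=6
(3, 4): arr[3]=7 > arr[4]=5
(3, 7): arr[3]=7 > arr[7]=6
(5, 6): arr[5]=19 > arr[6]=8
(5, 7): arr[5]=19 > arr[7]=6
(6, 7): arr[6]=8 > arr[7]=6

Total inversions: 14

The array has 14 inversion(s): (0,1), (0,3), (0,4), (0,7), (1,4), (2,3), (2,4), (2,6), (2,7), (3,4), (3,7), (5,6), (5,7), (6,7). Each pair (i,j) satisfies i < j and arr[i] > arr[j].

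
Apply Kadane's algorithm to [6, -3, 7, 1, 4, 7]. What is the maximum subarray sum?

Using Kadane's algorithm on [6, -3, 7, 1, 4, 7]:

Scanning through the array:
Position 1 (value -3): max_ending_here = 3, max_so_far = 6
Position 2 (value 7): max_ending_here = 10, max_so_far = 10
Position 3 (value 1): max_ending_here = 11, max_so_far = 11
Position 4 (value 4): max_ending_here = 15, max_so_far = 15
Position 5 (value 7): max_ending_here = 22, max_so_far = 22

Maximum subarray: [6, -3, 7, 1, 4, 7]
Maximum sum: 22

The maximum subarray is [6, -3, 7, 1, 4, 7] with sum 22. This subarray runs from index 0 to index 5.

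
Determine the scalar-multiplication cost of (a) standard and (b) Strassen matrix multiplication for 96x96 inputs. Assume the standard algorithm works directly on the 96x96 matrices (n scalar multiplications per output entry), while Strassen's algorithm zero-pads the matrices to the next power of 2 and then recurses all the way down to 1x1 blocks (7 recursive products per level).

Matrix multiplication for 96x96 matrices:

Strassen's algorithm requires power-of-2 dimensions. Pad 96x96 to 128x128 (next power of 2).

Standard algorithm: 96^3 = 884736 multiplications
Strassen's algorithm: 7^(log2(128)) = 7^7 = 823543 multiplications
Savings: 884736 - 823543 = 61193 multiplications

Standard: 884736 multiplications (96^3). Strassen: 823543 multiplications (7^7, after padding to 128x128). Strassen reduces 8 recursive multiplications to 7 at each level.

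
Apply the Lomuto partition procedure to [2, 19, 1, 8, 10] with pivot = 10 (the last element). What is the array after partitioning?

Lomuto partition with pivot = 10:

Initial array: [2, 19, 1, 8, 10]

arr[0]=2 <= 10: swap with position 0, array becomes [2, 19, 1, 8, 10]
arr[1]=19 > 10: no swap
arr[2]=1 <= 10: swap with position 1, array becomes [2, 1, 19, 8, 10]
arr[3]=8 <= 10: swap with position 2, array becomes [2, 1, 8, 19, 10]

Place pivot at position 3: [2, 1, 8, 10, 19]
Pivot position: 3

After partitioning with pivot 10, the array becomes [2, 1, 8, 10, 19]. The pivot is placed at index 3. All elements to the left of the pivot are <= 10, and all elements to the right are > 10.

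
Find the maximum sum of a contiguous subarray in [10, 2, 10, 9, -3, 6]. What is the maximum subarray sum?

Using Kadane's algorithm on [10, 2, 10, 9, -3, 6]:

Scanning through the array:
Position 1 (value 2): max_ending_here = 12, max_so_far = 12
Position 2 (value 10): max_ending_here = 22, max_so_far = 22
Position 3 (value 9): max_ending_here = 31, max_so_far = 31
Position 4 (value -3): max_ending_here = 28, max_so_far = 31
Position 5 (value 6): max_ending_here = 34, max_so_far = 34

Maximum subarray: [10, 2, 10, 9, -3, 6]
Maximum sum: 34

The maximum subarray is [10, 2, 10, 9, -3, 6] with sum 34. This subarray runs from index 0 to index 5.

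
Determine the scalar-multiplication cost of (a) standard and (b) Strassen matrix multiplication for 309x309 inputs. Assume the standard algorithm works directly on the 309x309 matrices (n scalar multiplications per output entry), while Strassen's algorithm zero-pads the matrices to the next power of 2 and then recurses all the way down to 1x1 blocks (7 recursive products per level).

Matrix multiplication for 309x309 matrices:

Strassen's algorithm requires power-of-2 dimensions. Pad 309x309 to 512x512 (next power of 2).

Standard algorithm: 309^3 = 29503629 multiplications
Strassen's algorithm: 7^(log2(512)) = 7^9 = 40353607 multiplications
Difference: 29503629 - 40353607 = -10849978 (Strassen uses MORE here due to padding overhead — for small or just-over-power-of-2 n, padding can outweigh the per-level savings)

Standard: 29503629 multiplications (309^3). Strassen: 40353607 multiplications (7^9, after padding to 512x512). Strassen reduces 8 recursive multiplications to 7 at each level.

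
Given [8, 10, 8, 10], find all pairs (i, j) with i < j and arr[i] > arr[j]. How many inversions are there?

Finding inversions in [8, 10, 8, 10]:

(1, 2): arr[1]=10 > arr[2]=8

Total inversions: 1

The array has 1 inversion(s): (1,2). Each pair (i,j) satisfies i < j and arr[i] > arr[j].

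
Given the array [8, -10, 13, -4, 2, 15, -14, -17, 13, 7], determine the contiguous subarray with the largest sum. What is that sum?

Using Kadane's algorithm on [8, -10, 13, -4, 2, 15, -14, -17, 13, 7]:

Scanning through the array:
Position 1 (value -10): max_ending_here = -2, max_so_far = 8
Position 2 (value 13): max_ending_here = 13, max_so_far = 13
Position 3 (value -4): max_ending_here = 9, max_so_far = 13
Position 4 (value 2): max_ending_here = 11, max_so_far = 13
Position 5 (value 15): max_ending_here = 26, max_so_far = 26
Position 6 (value -14): max_ending_here = 12, max_so_far = 26
Position 7 (value -17): max_ending_here = -5, max_so_far = 26
Position 8 (value 13): max_ending_here = 13, max_so_far = 26
Position 9 (value 7): max_ending_here = 20, max_so_far = 26

Maximum subarray: [13, -4, 2, 15]
Maximum sum: 26

The maximum subarray is [13, -4, 2, 15] with sum 26. This subarray runs from index 2 to index 5.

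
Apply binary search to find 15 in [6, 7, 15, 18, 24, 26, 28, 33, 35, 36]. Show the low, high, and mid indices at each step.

Binary search for 15 in [6, 7, 15, 18, 24, 26, 28, 33, 35, 36]:

lo=0, hi=9, mid=4, arr[mid]=24 -> 24 > 15, search left half
lo=0, hi=3, mid=1, arr[mid]=7 -> 7 < 15, search right half
lo=2, hi=3, mid=2, arr[mid]=15 -> Found target at index 2!

Binary search finds 15 at index 2 after 3 comparisons. The search repeatedly halves the search space by comparing with the middle element.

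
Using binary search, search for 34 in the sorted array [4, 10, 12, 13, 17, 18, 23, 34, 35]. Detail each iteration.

Binary search for 34 in [4, 10, 12, 13, 17, 18, 23, 34, 35]:

lo=0, hi=8, mid=4, arr[mid]=17 -> 17 < 34, search right half
lo=5, hi=8, mid=6, arr[mid]=23 -> 23 < 34, search right half
lo=7, hi=8, mid=7, arr[mid]=34 -> Found target at index 7!

Binary search finds 34 at index 7 after 3 comparisons. The search repeatedly halves the search space by comparing with the middle element.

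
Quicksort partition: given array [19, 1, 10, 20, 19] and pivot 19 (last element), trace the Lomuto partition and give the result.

Lomuto partition with pivot = 19:

Initial array: [19, 1, 10, 20, 19]

arr[0]=19 <= 19: swap with position 0, array becomes [19, 1, 10, 20, 19]
arr[1]=1 <= 19: swap with position 1, array becomes [19, 1, 10, 20, 19]
arr[2]=10 <= 19: swap with position 2, array becomes [19, 1, 10, 20, 19]
arr[3]=20 > 19: no swap

Place pivot at position 3: [19, 1, 10, 19, 20]
Pivot position: 3

After partitioning with pivot 19, the array becomes [19, 1, 10, 19, 20]. The pivot is placed at index 3. All elements to the left of the pivot are <= 19, and all elements to the right are > 19.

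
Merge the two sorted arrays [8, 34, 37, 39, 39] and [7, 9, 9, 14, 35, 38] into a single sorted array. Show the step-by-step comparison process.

Merging process:

Compare 8 vs 7: take 7 from right. Merged: [7]
Compare 8 vs 9: take 8 from left. Merged: [7, 8]
Compare 34 vs 9: take 9 from right. Merged: [7, 8, 9]
Compare 34 vs 9: take 9 from right. Merged: [7, 8, 9, 9]
Compare 34 vs 14: take 14 from right. Merged: [7, 8, 9, 9, 14]
Compare 34 vs 35: take 34 from left. Merged: [7, 8, 9, 9, 14, 34]
Compare 37 vs 35: take 35 from right. Merged: [7, 8, 9, 9, 14, 34, 35]
Compare 37 vs 38: take 37 from left. Merged: [7, 8, 9, 9, 14, 34, 35, 37]
Compare 39 vs 38: take 38 from right. Merged: [7, 8, 9, 9, 14, 34, 35, 37, 38]
Append remaining from left: [39, 39]. Merged: [7, 8, 9, 9, 14, 34, 35, 37, 38, 39, 39]

Final merged array: [7, 8, 9, 9, 14, 34, 35, 37, 38, 39, 39]
Total comparisons: 9

The merged array is [7, 8, 9, 9, 14, 34, 35, 37, 38, 39, 39], requiring 9 comparisons. The merge step runs in O(n) time where n is the total number of elements.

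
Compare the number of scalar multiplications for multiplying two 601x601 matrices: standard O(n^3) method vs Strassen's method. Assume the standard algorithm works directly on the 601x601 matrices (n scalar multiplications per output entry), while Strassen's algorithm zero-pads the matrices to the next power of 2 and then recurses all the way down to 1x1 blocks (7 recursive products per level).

Matrix multiplication for 601x601 matrices:

Strassen's algorithm requires power-of-2 dimensions. Pad 601x601 to 1024x1024 (next power of 2).

Standard algorithm: 601^3 = 217081801 multiplications
Strassen's algorithm: 7^(log2(1024)) = 7^10 = 282475249 multiplications
Difference: 217081801 - 282475249 = -65393448 (Strassen uses MORE here due to padding overhead — for small or just-over-power-of-2 n, padding can outweigh the per-level savings)

Standard: 217081801 multiplications (601^3). Strassen: 282475249 multiplications (7^10, after padding to 1024x1024). Strassen reduces 8 recursive multiplications to 7 at each level.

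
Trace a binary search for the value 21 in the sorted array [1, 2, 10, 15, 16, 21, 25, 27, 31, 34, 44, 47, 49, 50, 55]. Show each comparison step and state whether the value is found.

Binary search for 21 in [1, 2, 10, 15, 16, 21, 25, 27, 31, 34, 44, 47, 49, 50, 55]:

lo=0, hi=14, mid=7, arr[mid]=27 -> 27 > 21, search left half
lo=0, hi=6, mid=3, arr[mid]=15 -> 15 < 21, search right half
lo=4, hi=6, mid=5, arr[mid]=21 -> Found target at index 5!

Binary search finds 21 at index 5 after 3 comparisons. The search repeatedly halves the search space by comparing with the middle element.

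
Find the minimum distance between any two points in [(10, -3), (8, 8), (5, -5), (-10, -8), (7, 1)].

Computing all pairwise distances among 5 points:

d((10, -3), (8, 8)) = 11.1803
d((10, -3), (5, -5)) = 5.3852
d((10, -3), (-10, -8)) = 20.6155
d((10, -3), (7, 1)) = 5.0 <-- minimum
d((8, 8), (5, -5)) = 13.3417
d((8, 8), (-10, -8)) = 24.0832
d((8, 8), (7, 1)) = 7.0711
d((5, -5), (-10, -8)) = 15.2971
d((5, -5), (7, 1)) = 6.3246
d((-10, -8), (7, 1)) = 19.2354

Closest pair: (10, -3) and (7, 1) with distance 5.0

The closest pair is (10, -3) and (7, 1) with Euclidean distance 5.0. For 5 points, brute-force pairwise comparison is shown above. For large n, the divide-and-conquer algorithm (sort by x, recurse on halves, check the dividing strip) achieves O(n log n).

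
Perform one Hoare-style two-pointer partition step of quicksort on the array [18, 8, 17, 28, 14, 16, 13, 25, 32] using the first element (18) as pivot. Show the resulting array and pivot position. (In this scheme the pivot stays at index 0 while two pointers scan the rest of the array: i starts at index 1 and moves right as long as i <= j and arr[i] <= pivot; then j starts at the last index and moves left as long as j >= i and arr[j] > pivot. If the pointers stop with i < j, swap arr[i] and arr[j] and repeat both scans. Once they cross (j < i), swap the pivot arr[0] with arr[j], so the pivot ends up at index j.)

Hoare-style two-pointer partition with pivot = 18:

Initial array: [18, 8, 17, 28, 14, 16, 13, 25, 32]

Pointers start at i = 1, j = 8.
i stops at index 3 (arr[3]=28 > 18), j stops at index 6 (arr[6]=13 <= 18): swap arr[3] and arr[6], array becomes [18, 8, 17, 13, 14, 16, 28, 25, 32]
i ends at 6, j ends at 5: the pointers have crossed (j < i), so scanning stops.

Swap pivot arr[0] with arr[5] to place pivot at position 5: [16, 8, 17, 13, 14, 18, 28, 25, 32]
Pivot position: 5

After partitioning with pivot 18, the array becomes [16, 8, 17, 13, 14, 18, 28, 25, 32]. The pivot is placed at index 5. All elements to the left of the pivot are <= 18, and all elements to the right are > 18.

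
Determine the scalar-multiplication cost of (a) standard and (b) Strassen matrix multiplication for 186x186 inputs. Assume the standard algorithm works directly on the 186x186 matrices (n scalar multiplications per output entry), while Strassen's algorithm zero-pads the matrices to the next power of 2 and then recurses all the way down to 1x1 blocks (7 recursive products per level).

Matrix multiplication for 186x186 matrices:

Strassen's algorithm requires power-of-2 dimensions. Pad 186x186 to 256x256 (next power of 2).

Standard algorithm: 186^3 = 6434856 multiplications
Strassen's algorithm: 7^(log2(256)) = 7^8 = 5764801 multiplications
Savings: 6434856 - 5764801 = 670055 multiplications

Standard: 6434856 multiplications (186^3). Strassen: 5764801 multiplications (7^8, after padding to 256x256). Strassen reduces 8 recursive multiplications to 7 at each level.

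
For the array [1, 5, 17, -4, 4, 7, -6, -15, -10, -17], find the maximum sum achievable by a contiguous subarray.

Using Kadane's algorithm on [1, 5, 17, -4, 4, 7, -6, -15, -10, -17]:

Scanning through the array:
Position 1 (value 5): max_ending_here = 6, max_so_far = 6
Position 2 (value 17): max_ending_here = 23, max_so_far = 23
Position 3 (value -4): max_ending_here = 19, max_so_far = 23
Position 4 (value 4): max_ending_here = 23, max_so_far = 23
Position 5 (value 7): max_ending_here = 30, max_so_far = 30
Position 6 (value -6): max_ending_here = 24, max_so_far = 30
Position 7 (value -15): max_ending_here = 9, max_so_far = 30
Position 8 (value -10): max_ending_here = -1, max_so_far = 30
Position 9 (value -17): max_ending_here = -17, max_so_far = 30

Maximum subarray: [1, 5, 17, -4, 4, 7]
Maximum sum: 30

The maximum subarray is [1, 5, 17, -4, 4, 7] with sum 30. This subarray runs from index 0 to index 5.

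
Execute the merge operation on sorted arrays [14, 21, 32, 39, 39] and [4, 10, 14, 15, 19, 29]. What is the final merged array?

Merging process:

Compare 14 vs 4: take 4 from right. Merged: [4]
Compare 14 vs 10: take 10 from right. Merged: [4, 10]
Compare 14 vs 14: take 14 from left. Merged: [4, 10, 14]
Compare 21 vs 14: take 14 from right. Merged: [4, 10, 14, 14]
Compare 21 vs 15: take 15 from right. Merged: [4, 10, 14, 14, 15]
Compare 21 vs 19: take 19 from right. Merged: [4, 10, 14, 14, 15, 19]
Compare 21 vs 29: take 21 from left. Merged: [4, 10, 14, 14, 15, 19, 21]
Compare 32 vs 29: take 29 from right. Merged: [4, 10, 14, 14, 15, 19, 21, 29]
Append remaining from left: [32, 39, 39]. Merged: [4, 10, 14, 14, 15, 19, 21, 29, 32, 39, 39]

Final merged array: [4, 10, 14, 14, 15, 19, 21, 29, 32, 39, 39]
Total comparisons: 8

The merged array is [4, 10, 14, 14, 15, 19, 21, 29, 32, 39, 39], requiring 8 comparisons. The merge step runs in O(n) time where n is the total number of elements.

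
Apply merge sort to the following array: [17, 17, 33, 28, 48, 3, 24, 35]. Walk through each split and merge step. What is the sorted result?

Merge sort trace:

Split: [17, 17, 33, 28, 48, 3, 24, 35] -> [17, 17, 33, 28] and [48, 3, 24, 35]
  Split: [17, 17, 33, 28] -> [17, 17] and [33, 28]
    Split: [17, 17] -> [17] and [17]
    Merge: [17] + [17] -> [17, 17]
    Split: [33, 28] -> [33] and [28]
    Merge: [33] + [28] -> [28, 33]
  Merge: [17, 17] + [28, 33] -> [17, 17, 28, 33]
  Split: [48, 3, 24, 35] -> [48, 3] and [24, 35]
    Split: [48, 3] -> [48] and [3]
    Merge: [48] + [3] -> [3, 48]
    Split: [24, 35] -> [24] and [35]
    Merge: [24] + [35] -> [24, 35]
  Merge: [3, 48] + [24, 35] -> [3, 24, 35, 48]
Merge: [17, 17, 28, 33] + [3, 24, 35, 48] -> [3, 17, 17, 24, 28, 33, 35, 48]

Final sorted array: [3, 17, 17, 24, 28, 33, 35, 48]

The merge sort proceeds by recursively splitting the array and merging sorted halves.
After all merges, the sorted array is [3, 17, 17, 24, 28, 33, 35, 48].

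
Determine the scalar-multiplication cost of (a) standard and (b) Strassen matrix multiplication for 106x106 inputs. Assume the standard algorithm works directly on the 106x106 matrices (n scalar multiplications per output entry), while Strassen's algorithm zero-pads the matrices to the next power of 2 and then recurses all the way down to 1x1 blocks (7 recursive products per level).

Matrix multiplication for 106x106 matrices:

Strassen's algorithm requires power-of-2 dimensions. Pad 106x106 to 128x128 (next power of 2).

Standard algorithm: 106^3 = 1191016 multiplications
Strassen's algorithm: 7^(log2(128)) = 7^7 = 823543 multiplications
Savings: 1191016 - 823543 = 367473 multiplications

Standard: 1191016 multiplications (106^3). Strassen: 823543 multiplications (7^7, after padding to 128x128). Strassen reduces 8 recursive multiplications to 7 at each level.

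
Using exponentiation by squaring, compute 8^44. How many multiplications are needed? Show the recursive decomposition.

Computing 8^44 by squaring (build up from 8^1; each line after the first costs one multiplication):

8^1 = 8
8^2 = (8^1)^2 = 8^2 = 64
8^4 = (8^2)^2 = 64^2 = 4096
8^5 = 8 * 8^4 = 8 * 4096 = 32768
8^10 = (8^5)^2 = 32768^2 = 1073741824
8^11 = 8 * 8^10 = 8 * 1073741824 = 8589934592
8^22 = (8^11)^2 = 8589934592^2 = 73786976294838206464
8^44 = (8^22)^2 = 73786976294838206464^2 = 5444517870735015415413993718908291383296

Result: 5444517870735015415413993718908291383296
Multiplications needed: 7 (7 lines after 8^1)

8^44 = 5444517870735015415413993718908291383296. Using exponentiation by squaring, this requires 7 multiplications. The key idea: if the exponent is even, square the half-power; if odd, multiply by the base once.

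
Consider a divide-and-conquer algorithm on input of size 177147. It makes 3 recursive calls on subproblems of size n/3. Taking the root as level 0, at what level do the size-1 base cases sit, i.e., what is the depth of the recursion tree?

For divide and conquer with division factor 3:

Problem sizes at each level:
Level 0: 177147
Level 1: 59049
Level 2: 19683
Level 3: 6561
Level 4: 2187
Level 5: 729
Level 6: 243
Level 7: 81
Level 8: 27
Level 9: 9
Level 10: 3
Level 11: 1

The root is level 0 and the size-1 base case is level 11 (the tree spans levels 0 through 11, i.e. 12 levels counting the root), so the depth is the number of divisions: log_3(177147) = 11

The recursion tree depth is log_3(177147) = 11. At each level, the problem size is divided by 3, so it takes 11 divisions to reduce to a base case of size 1. The algorithm makes 3 recursive calls at each level.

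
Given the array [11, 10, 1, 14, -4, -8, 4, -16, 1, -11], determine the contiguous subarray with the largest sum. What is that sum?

Using Kadane's algorithm on [11, 10, 1, 14, -4, -8, 4, -16, 1, -11]:

Scanning through the array:
Position 1 (value 10): max_ending_here = 21, max_so_far = 21
Position 2 (value 1): max_ending_here = 22, max_so_far = 22
Position 3 (value 14): max_ending_here = 36, max_so_far = 36
Position 4 (value -4): max_ending_here = 32, max_so_far = 36
Position 5 (value -8): max_ending_here = 24, max_so_far = 36
Position 6 (value 4): max_ending_here = 28, max_so_far = 36
Position 7 (value -16): max_ending_here = 12, max_so_far = 36
Position 8 (value 1): max_ending_here = 13, max_so_far = 36
Position 9 (value -11): max_ending_here = 2, max_so_far = 36

Maximum subarray: [11, 10, 1, 14]
Maximum sum: 36

The maximum subarray is [11, 10, 1, 14] with sum 36. This subarray runs from index 0 to index 3.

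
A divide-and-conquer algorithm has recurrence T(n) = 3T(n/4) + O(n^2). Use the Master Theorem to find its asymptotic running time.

Master Theorem for T(n) = 3T(n/4) + O(n^2):

a = 3, b = 4, c = 2
log_b(a) = log_4(3) = 0.7925

Case 3: c = 2 > log_4(3) = 0.7925
T(n) = O(n^2) = O(n^2)

For T(n) = 3T(n/4) + O(n^2): log_4(3) = 0.7925. This is Case 3 of the Master Theorem (c > log_b(a), work dominated by root), giving O(n^2).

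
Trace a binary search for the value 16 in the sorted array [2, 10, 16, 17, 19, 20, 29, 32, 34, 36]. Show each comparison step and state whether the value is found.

Binary search for 16 in [2, 10, 16, 17, 19, 20, 29, 32, 34, 36]:

lo=0, hi=9, mid=4, arr[mid]=19 -> 19 > 16, search left half
lo=0, hi=3, mid=1, arr[mid]=10 -> 10 < 16, search right half
lo=2, hi=3, mid=2, arr[mid]=16 -> Found target at index 2!

Binary search finds 16 at index 2 after 3 comparisons. The search repeatedly halves the search space by comparing with the middle element.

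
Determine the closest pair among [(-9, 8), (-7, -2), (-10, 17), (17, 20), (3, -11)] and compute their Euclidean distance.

Computing all pairwise distances among 5 points:

d((-9, 8), (-7, -2)) = 10.198
d((-9, 8), (-10, 17)) = 9.0554 <-- minimum
d((-9, 8), (17, 20)) = 28.6356
d((-9, 8), (3, -11)) = 22.4722
d((-7, -2), (-10, 17)) = 19.2354
d((-7, -2), (17, 20)) = 32.5576
d((-7, -2), (3, -11)) = 13.4536
d((-10, 17), (17, 20)) = 27.1662
d((-10, 17), (3, -11)) = 30.8707
d((17, 20), (3, -11)) = 34.0147

Closest pair: (-9, 8) and (-10, 17) with distance 9.0554

The closest pair is (-9, 8) and (-10, 17) with Euclidean distance 9.0554. For 5 points, brute-force pairwise comparison is shown above. For large n, the divide-and-conquer algorithm (sort by x, recurse on halves, check the dividing strip) achieves O(n log n).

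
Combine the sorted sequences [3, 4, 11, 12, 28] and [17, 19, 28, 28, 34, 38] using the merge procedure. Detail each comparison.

Merging process:

Compare 3 vs 17: take 3 from left. Merged: [3]
Compare 4 vs 17: take 4 from left. Merged: [3, 4]
Compare 11 vs 17: take 11 from left. Merged: [3, 4, 11]
Compare 12 vs 17: take 12 from left. Merged: [3, 4, 11, 12]
Compare 28 vs 17: take 17 from right. Merged: [3, 4, 11, 12, 17]
Compare 28 vs 19: take 19 from right. Merged: [3, 4, 11, 12, 17, 19]
Compare 28 vs 28: take 28 from left. Merged: [3, 4, 11, 12, 17, 19, 28]
Append remaining from right: [28, 28, 34, 38]. Merged: [3, 4, 11, 12, 17, 19, 28, 28, 28, 34, 38]

Final merged array: [3, 4, 11, 12, 17, 19, 28, 28, 28, 34, 38]
Total comparisons: 7

The merged array is [3, 4, 11, 12, 17, 19, 28, 28, 28, 34, 38], requiring 7 comparisons. The merge step runs in O(n) time where n is the total number of elements.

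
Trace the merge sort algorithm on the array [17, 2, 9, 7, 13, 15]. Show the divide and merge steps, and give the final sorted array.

Merge sort trace:

Split: [17, 2, 9, 7, 13, 15] -> [17, 2, 9] and [7, 13, 15]
  Split: [17, 2, 9] -> [17] and [2, 9]
    Split: [2, 9] -> [2] and [9]
    Merge: [2] + [9] -> [2, 9]
  Merge: [17] + [2, 9] -> [2, 9, 17]
  Split: [7, 13, 15] -> [7] and [13, 15]
    Split: [13, 15] -> [13] and [15]
    Merge: [13] + [15] -> [13, 15]
  Merge: [7] + [13, 15] -> [7, 13, 15]
Merge: [2, 9, 17] + [7, 13, 15] -> [2, 7, 9, 13, 15, 17]

Final sorted array: [2, 7, 9, 13, 15, 17]

The merge sort proceeds by recursively splitting the array and merging sorted halves.
After all merges, the sorted array is [2, 7, 9, 13, 15, 17].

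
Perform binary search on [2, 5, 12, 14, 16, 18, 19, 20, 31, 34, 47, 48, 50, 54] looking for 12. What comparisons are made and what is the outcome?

Binary search for 12 in [2, 5, 12, 14, 16, 18, 19, 20, 31, 34, 47, 48, 50, 54]:

lo=0, hi=13, mid=6, arr[mid]=19 -> 19 > 12, search left half
lo=0, hi=5, mid=2, arr[mid]=12 -> Found target at index 2!

Binary search finds 12 at index 2 after 2 comparisons. The search repeatedly halves the search space by comparing with the middle element.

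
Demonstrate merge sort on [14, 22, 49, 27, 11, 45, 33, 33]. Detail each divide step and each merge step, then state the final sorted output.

Merge sort trace:

Split: [14, 22, 49, 27, 11, 45, 33, 33] -> [14, 22, 49, 27] and [11, 45, 33, 33]
  Split: [14, 22, 49, 27] -> [14, 22] and [49, 27]
    Split: [14, 22] -> [14] and [22]
    Merge: [14] + [22] -> [14, 22]
    Split: [49, 27] -> [49] and [27]
    Merge: [49] + [27] -> [27, 49]
  Merge: [14, 22] + [27, 49] -> [14, 22, 27, 49]
  Split: [11, 45, 33, 33] -> [11, 45] and [33, 33]
    Split: [11, 45] -> [11] and [45]
    Merge: [11] + [45] -> [11, 45]
    Split: [33, 33] -> [33] and [33]
    Merge: [33] + [33] -> [33, 33]
  Merge: [11, 45] + [33, 33] -> [11, 33, 33, 45]
Merge: [14, 22, 27, 49] + [11, 33, 33, 45] -> [11, 14, 22, 27, 33, 33, 45, 49]

Final sorted array: [11, 14, 22, 27, 33, 33, 45, 49]

The merge sort proceeds by recursively splitting the array and merging sorted halves.
After all merges, the sorted array is [11, 14, 22, 27, 33, 33, 45, 49].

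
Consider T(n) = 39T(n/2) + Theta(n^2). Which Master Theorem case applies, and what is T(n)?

Master Theorem for T(n) = 39T(n/2) + O(n^2):

a = 39, b = 2, c = 2
log_b(a) = log_2(39) = 5.2854

Case 1: c = 2 < log_2(39) = 5.2854
T(n) = O(n^(log_2 39))

For T(n) = 39T(n/2) + O(n^2): log_2(39) = 5.2854. This is Case 1 of the Master Theorem (c < log_b(a), work dominated by leaves), giving O(n^(log_2 39)).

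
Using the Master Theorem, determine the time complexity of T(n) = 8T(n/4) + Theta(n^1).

Master Theorem for T(n) = 8T(n/4) + O(n^1):

a = 8, b = 4, c = 1
log_b(a) = log_4(8) = 1.5000

Case 1: c = 1 < log_4(8) = 1.5000
T(n) = O(n^(log_4 8))

For T(n) = 8T(n/4) + O(n^1): log_4(8) = 1.5000. This is Case 1 of the Master Theorem (c < log_b(a), work dominated by leaves), giving O(n^(log_4 8)).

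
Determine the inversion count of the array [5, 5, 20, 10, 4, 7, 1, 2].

Finding inversions in [5, 5, 20, 10, 4, 7, 1, 2]:

(0, 4): arr[0]=5 > arr[4]=4
(0, 6): arr[0]=5 > arr[6]=1
(0, 7): arr[0]=5 > arr[7]=2
(1, 4): arr[1]=5 > arr[4]=4
(1, 6): arr[1]=5 > arr[6]=1
(1, 7): arr[1]=5 > arr[7]=2
(2, 3): arr[2]=20 > arr[3]=10
(2, 4): arr[2]=20 > arr[4]=4
(2, 5): arr[2]=20 > arr[5]=7
(2, 6): arr[2]=20 > arr[6]=1
(2, 7): arr[2]=20 > arr[7]=2
(3, 4): arr[3]=10 > arr[4]=4
(3, 5): arr[3]=10 > arr[5]=7
(3, 6): arr[3]=10 > arr[6]=1
(3, 7): arr[3]=10 > arr[7]=2
(4, 6): arr[4]=4 > arr[6]=1
(4, 7): arr[4]=4 > arr[7]=2
(5, 6): arr[5]=7 > arr[6]=1
(5, 7): arr[5]=7 > arr[7]=2

Total inversions: 19

The array has 19 inversion(s): (0,4), (0,6), (0,7), (1,4), (1,6), (1,7), (2,3), (2,4), (2,5), (2,6), (2,7), (3,4), (3,5), (3,6), (3,7), (4,6), (4,7), (5,6), (5,7). Each pair (i,j) satisfies i < j and arr[i] > arr[j].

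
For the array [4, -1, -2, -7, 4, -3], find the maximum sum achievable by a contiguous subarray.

Using Kadane's algorithm on [4, -1, -2, -7, 4, -3]:

Scanning through the array:
Position 1 (value -1): max_ending_here = 3, max_so_far = 4
Position 2 (value -2): max_ending_here = 1, max_so_far = 4
Position 3 (value -7): max_ending_here = -6, max_so_far = 4
Position 4 (value 4): max_ending_here = 4, max_so_far = 4
Position 5 (value -3): max_ending_here = 1, max_so_far = 4

Maximum subarray: [4]
Maximum sum: 4

The maximum subarray is [4] with sum 4. This subarray runs from index 0 to index 0.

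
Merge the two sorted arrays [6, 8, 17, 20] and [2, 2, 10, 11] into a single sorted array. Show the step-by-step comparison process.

Merging process:

Compare 6 vs 2: take 2 from right. Merged: [2]
Compare 6 vs 2: take 2 from right. Merged: [2, 2]
Compare 6 vs 10: take 6 from left. Merged: [2, 2, 6]
Compare 8 vs 10: take 8 from left. Merged: [2, 2, 6, 8]
Compare 17 vs 10: take 10 from right. Merged: [2, 2, 6, 8, 10]
Compare 17 vs 11: take 11 from right. Merged: [2, 2, 6, 8, 10, 11]
Append remaining from left: [17, 20]. Merged: [2, 2, 6, 8, 10, 11, 17, 20]

Final merged array: [2, 2, 6, 8, 10, 11, 17, 20]
Total comparisons: 6

The merged array is [2, 2, 6, 8, 10, 11, 17, 20], requiring 6 comparisons. The merge step runs in O(n) time where n is the total number of elements.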